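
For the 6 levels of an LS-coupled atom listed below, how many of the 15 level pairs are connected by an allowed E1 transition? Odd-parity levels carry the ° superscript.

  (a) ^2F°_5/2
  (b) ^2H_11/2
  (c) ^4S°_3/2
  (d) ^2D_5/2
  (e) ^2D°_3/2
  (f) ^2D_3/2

(a)–(b): forbidden (ΔL, ΔJ).
(a)–(c): forbidden (parity, ΔS, ΔL).
(a)–(d): allowed.
(a)–(e): forbidden (parity).
(a)–(f): allowed.
(b)–(c): forbidden (ΔS, ΔL, ΔJ).
(b)–(d): forbidden (parity, ΔL, ΔJ).
(b)–(e): forbidden (ΔL, ΔJ).
(b)–(f): forbidden (parity, ΔL, ΔJ).
(c)–(d): forbidden (ΔS, ΔL).
(c)–(e): forbidden (parity, ΔS, ΔL).
(c)–(f): forbidden (ΔS, ΔL).
(d)–(e): allowed.
(d)–(f): forbidden (parity).
(e)–(f): allowed.
Allowed pairs: 4 of 15.

4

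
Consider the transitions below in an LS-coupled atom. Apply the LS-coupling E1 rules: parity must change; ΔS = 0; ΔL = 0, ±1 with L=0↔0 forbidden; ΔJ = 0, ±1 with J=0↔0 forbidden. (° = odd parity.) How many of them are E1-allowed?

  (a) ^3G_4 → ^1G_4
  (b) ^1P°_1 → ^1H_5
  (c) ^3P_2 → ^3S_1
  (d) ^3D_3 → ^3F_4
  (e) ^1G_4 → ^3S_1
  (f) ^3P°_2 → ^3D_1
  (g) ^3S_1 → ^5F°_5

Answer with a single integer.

1

(a) forbidden (parity, ΔS fail)
(b) forbidden (ΔL, ΔJ fail)
(c) forbidden (parity fails)
(d) forbidden (parity fails)
(e) forbidden (parity, ΔS, ΔL, ΔJ fail)
(f) allowed
(g) forbidden (ΔS, ΔL, ΔJ fail)
Total allowed: 1 of 7.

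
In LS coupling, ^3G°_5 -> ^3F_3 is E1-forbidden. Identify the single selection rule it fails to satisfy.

the ΔJ = 0, ±1 rule

Parity must change: odd → even — satisfied.
ΔS = 0: S: 1 → 1 — satisfied.
ΔL = 0, ±1 (not L=0↔0): L: 4 → 3, ΔL = -1 — satisfied.
ΔJ = 0, ±1 (not J=0↔0): J: 5 → 3, ΔJ = -2 — violated.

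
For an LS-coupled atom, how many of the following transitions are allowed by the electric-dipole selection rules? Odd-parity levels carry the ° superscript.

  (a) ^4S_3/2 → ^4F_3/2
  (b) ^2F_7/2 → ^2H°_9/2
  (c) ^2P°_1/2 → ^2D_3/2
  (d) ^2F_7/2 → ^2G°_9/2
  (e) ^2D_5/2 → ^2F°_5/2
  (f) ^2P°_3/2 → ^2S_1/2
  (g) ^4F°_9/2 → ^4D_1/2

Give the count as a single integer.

(a) forbidden (parity, ΔL fail)
(b) forbidden (ΔL fails)
(c) allowed
(d) allowed
(e) allowed
(f) allowed
(g) forbidden (ΔJ fails)
Total allowed: 4 of 7.

4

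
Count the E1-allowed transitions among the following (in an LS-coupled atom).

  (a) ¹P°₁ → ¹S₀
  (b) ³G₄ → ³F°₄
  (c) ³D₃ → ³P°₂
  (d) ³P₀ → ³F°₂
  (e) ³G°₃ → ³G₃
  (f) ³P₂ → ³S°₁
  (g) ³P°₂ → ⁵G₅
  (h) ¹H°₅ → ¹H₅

6

(a) allowed
(b) allowed
(c) allowed
(d) forbidden (ΔL, ΔJ fail)
(e) allowed
(f) allowed
(g) forbidden (ΔS, ΔL, ΔJ fail)
(h) allowed
Total allowed: 6 of 8.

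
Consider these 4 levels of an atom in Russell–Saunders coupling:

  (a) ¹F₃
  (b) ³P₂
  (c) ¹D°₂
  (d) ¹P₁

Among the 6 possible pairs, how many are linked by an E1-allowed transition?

2

(a)–(b): forbidden (parity, ΔS, ΔL).
(a)–(c): allowed.
(a)–(d): forbidden (parity, ΔL, ΔJ).
(b)–(c): forbidden (ΔS).
(b)–(d): forbidden (parity, ΔS).
(c)–(d): allowed.
Allowed pairs: 2 of 6.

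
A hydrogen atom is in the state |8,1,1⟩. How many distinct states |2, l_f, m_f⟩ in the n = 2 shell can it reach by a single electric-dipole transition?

E1 requires Δl = ±1, so l_f ∈ {0, 2}; with 0 ≤ l_f ≤ n_f−1 = 1, the allowed l_f values are {0}.
For l_f = 0: m_f ∈ {m_i−1, m_i, m_i+1} ∩ [−0, 0] = {0} → 1 state.
Total: 1.

1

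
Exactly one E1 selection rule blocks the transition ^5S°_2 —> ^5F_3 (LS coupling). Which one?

the ΔL = 0, ±1 rule

Reading off the term symbols: S 2→2, L 0→3, J 2→3, parity odd→even.
Parity must change: odd → even — passes.
ΔS = 0: S: 2 → 2 — passes.
ΔL = 0, ±1 (not L=0↔0): L: 0 → 3, ΔL = +3 — fails.
ΔJ = 0, ±1 (not J=0↔0): J: 2 → 3, ΔJ = +1 — passes.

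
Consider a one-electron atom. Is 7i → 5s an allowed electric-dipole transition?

forbidden

Initial l = 6, final l = 0, so Δl = -6. E1 requires Δl = ±1: fails.
The transition is electric-dipole forbidden.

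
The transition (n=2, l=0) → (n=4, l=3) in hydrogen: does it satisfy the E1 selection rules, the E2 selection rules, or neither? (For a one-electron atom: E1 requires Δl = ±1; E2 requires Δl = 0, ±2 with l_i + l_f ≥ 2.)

neither

Δl = 3 − 0 = +3; l_i + l_f = 3.
E1 (Δl = ±1): not satisfied.
E2 (Δl = 0,±2, l_i+l_f ≥ 2): not satisfied.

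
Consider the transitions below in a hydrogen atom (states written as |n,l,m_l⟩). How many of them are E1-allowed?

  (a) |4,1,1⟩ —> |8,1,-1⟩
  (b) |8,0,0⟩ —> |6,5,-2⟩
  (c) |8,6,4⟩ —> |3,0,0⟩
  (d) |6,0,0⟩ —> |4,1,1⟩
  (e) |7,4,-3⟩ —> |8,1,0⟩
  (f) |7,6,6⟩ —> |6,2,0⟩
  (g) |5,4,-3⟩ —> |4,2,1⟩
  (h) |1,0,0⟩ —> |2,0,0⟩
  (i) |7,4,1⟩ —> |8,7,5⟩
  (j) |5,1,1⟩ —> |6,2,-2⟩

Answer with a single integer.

(a) forbidden — Δl = +0 (E1 requires Δl = ±1); Δm_l = -2 (E1 requires Δm_l = 0, ±1)
(b) forbidden — Δl = +5 (E1 requires Δl = ±1); Δm_l = -2 (E1 requires Δm_l = 0, ±1)
(c) forbidden — Δl = -6 (E1 requires Δl = ±1); Δm_l = -4 (E1 requires Δm_l = 0, ±1)
(d) allowed
(e) forbidden — Δl = -3 (E1 requires Δl = ±1); Δm_l = +3 (E1 requires Δm_l = 0, ±1)
(f) forbidden — Δl = -4 (E1 requires Δl = ±1); Δm_l = -6 (E1 requires Δm_l = 0, ±1)
(g) forbidden — Δl = -2 (E1 requires Δl = ±1); Δm_l = +4 (E1 requires Δm_l = 0, ±1)
(h) forbidden — Δl = +0 (E1 requires Δl = ±1)
(i) forbidden — Δl = +3 (E1 requires Δl = ±1); Δm_l = +4 (E1 requires Δm_l = 0, ±1)
(j) forbidden — Δm_l = -3 (E1 requires Δm_l = 0, ±1)
Total allowed: 1 of 10.

1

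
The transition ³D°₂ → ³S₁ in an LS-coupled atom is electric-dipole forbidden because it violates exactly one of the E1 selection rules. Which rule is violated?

Initial level: S=1, L=2, J=2, parity odd. Final level: S=1, L=0, J=1, parity even.
Parity must change: odd → even — ✓.
ΔL = 0, ±1 (not L=0↔0): L: 2 → 0, ΔL = -2 — ✗.
ΔJ = 0, ±1 (not J=0↔0): J: 2 → 1, ΔJ = -1 — ✓.
ΔS = 0: S: 1 → 1 — ✓.

the ΔL = 0, ±1 rule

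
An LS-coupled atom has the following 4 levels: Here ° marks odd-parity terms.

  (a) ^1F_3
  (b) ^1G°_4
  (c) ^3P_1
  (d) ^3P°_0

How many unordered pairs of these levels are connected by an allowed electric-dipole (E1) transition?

(a)–(b): allowed.
(a)–(c): forbidden (parity, ΔS, ΔL, ΔJ).
(a)–(d): forbidden (ΔS, ΔL, ΔJ).
(b)–(c): forbidden (ΔS, ΔL, ΔJ).
(b)–(d): forbidden (parity, ΔS, ΔL, ΔJ).
(c)–(d): allowed.
Allowed pairs: 2 of 6.

2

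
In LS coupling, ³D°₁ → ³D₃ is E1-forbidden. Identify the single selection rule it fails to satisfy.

the ΔJ = 0, ±1 rule

Initial level: S=1, L=2, J=1, parity odd. Final level: S=1, L=2, J=3, parity even.
Parity must change: odd → even — satisfied.
ΔS = 0: S: 1 → 1 — satisfied.
ΔL = 0, ±1 (not L=0↔0): L: 2 → 2, ΔL = +0 — satisfied.
ΔJ = 0, ±1 (not J=0↔0): J: 1 → 3, ΔJ = +2 — violated.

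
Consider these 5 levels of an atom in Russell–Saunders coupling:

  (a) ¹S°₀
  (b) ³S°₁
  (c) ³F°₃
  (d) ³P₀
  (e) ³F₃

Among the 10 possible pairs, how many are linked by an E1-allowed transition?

(a)–(b): forbidden (parity, ΔS, ΔL).
(a)–(c): forbidden (parity, ΔS, ΔL, ΔJ).
(a)–(d): forbidden (ΔS, ΔJ).
(a)–(e): forbidden (ΔS, ΔL, ΔJ).
(b)–(c): forbidden (parity, ΔL, ΔJ).
(b)–(d): allowed.
(b)–(e): forbidden (ΔL, ΔJ).
(c)–(d): forbidden (ΔL, ΔJ).
(c)–(e): allowed.
(d)–(e): forbidden (parity, ΔL, ΔJ).
Allowed pairs: 2 of 10.

2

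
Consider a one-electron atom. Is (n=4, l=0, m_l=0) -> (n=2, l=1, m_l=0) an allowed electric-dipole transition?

allowed

Initial l = 0, final l = 1, so Δl = +1. E1 requires Δl = ±1: ✓.
Δm_l = 0 − (0) = +0. E1 requires Δm_l = 0, ±1: ✓.
All E1 selection rules are satisfied.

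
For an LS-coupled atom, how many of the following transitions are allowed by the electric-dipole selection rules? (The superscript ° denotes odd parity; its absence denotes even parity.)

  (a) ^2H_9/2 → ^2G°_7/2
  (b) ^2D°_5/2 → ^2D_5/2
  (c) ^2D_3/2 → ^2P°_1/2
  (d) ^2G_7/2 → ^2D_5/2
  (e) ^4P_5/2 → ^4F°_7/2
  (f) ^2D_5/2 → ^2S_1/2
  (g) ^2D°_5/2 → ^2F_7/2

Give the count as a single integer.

4

(a) allowed
(b) allowed
(c) allowed
(d) forbidden (parity, ΔL fail)
(e) forbidden (ΔL fails)
(f) forbidden (parity, ΔL, ΔJ fail)
(g) allowed
Total allowed: 4 of 7.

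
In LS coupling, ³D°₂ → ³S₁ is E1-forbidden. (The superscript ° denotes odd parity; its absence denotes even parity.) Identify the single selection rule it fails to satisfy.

Parity must change: odd → even — ok.
ΔS = 0: S: 1 → 1 — ok.
ΔL = 0, ±1 (not L=0↔0): L: 2 → 0, ΔL = -2 — fails.
ΔJ = 0, ±1 (not J=0↔0): J: 2 → 1, ΔJ = -1 — ok.

the ΔL = 0, ±1 rule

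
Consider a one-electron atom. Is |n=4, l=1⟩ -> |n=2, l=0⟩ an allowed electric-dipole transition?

Δl = 0 − 1 = -1; the E1 rule Δl = ±1 is passes.
All E1 selection rules are satisfied.

allowed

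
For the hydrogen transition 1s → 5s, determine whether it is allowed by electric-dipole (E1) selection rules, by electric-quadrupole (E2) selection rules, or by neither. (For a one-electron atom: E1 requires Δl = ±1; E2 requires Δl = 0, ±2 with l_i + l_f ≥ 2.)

neither

Δl = 0 − 0 = +0; l_i + l_f = 0.
E1 (Δl = ±1): not satisfied.
E2 (Δl = 0,±2, l_i+l_f ≥ 2): not satisfied.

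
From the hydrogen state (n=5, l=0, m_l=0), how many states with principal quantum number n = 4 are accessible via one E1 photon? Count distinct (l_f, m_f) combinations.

E1 requires Δl = ±1, so l_f ∈ {-1, 1}; with 0 ≤ l_f ≤ n_f−1 = 3, the allowed l_f values are {1}.
For l_f = 1: m_f ∈ {m_i−1, m_i, m_i+1} ∩ [−1, 1] = {-1, 0, 1} → 3 states.
Total: 3.

3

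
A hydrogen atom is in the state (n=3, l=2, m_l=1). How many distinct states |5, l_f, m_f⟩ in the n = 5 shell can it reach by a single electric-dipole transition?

E1 requires Δl = ±1, so l_f ∈ {1, 3}; with 0 ≤ l_f ≤ n_f−1 = 4, the allowed l_f values are {1, 3}.
For l_f = 1: m_f ∈ {m_i−1, m_i, m_i+1} ∩ [−1, 1] = {0, 1} → 2 states.
For l_f = 3: m_f ∈ {m_i−1, m_i, m_i+1} ∩ [−3, 3] = {0, 1, 2} → 3 states.
Total: 5.

5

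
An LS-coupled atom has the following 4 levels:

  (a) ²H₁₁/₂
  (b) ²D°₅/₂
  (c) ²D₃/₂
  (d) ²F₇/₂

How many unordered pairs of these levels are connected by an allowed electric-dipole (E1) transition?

2

(a)–(b): forbidden (ΔL, ΔJ).
(a)–(c): forbidden (parity, ΔL, ΔJ).
(a)–(d): forbidden (parity, ΔL, ΔJ).
(b)–(c): allowed.
(b)–(d): allowed.
(c)–(d): forbidden (parity, ΔJ).
Allowed pairs: 2 of 6.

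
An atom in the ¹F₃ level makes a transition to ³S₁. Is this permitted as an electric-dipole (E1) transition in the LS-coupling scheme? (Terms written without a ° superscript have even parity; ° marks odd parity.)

Initial level: S=0, L=3, J=3, parity even. Final level: S=1, L=0, J=1, parity even.
ΔS = 0: S: 0 → 1 — ✗.
ΔJ = 0, ±1 (not J=0↔0): J: 3 → 1, ΔJ = -2 — ✗.
Parity must change: even → even — ✗.
ΔL = 0, ±1 (not L=0↔0): L: 3 → 0, ΔL = -3 — ✗.
Rule(s) violated: parity, ΔS, ΔL, ΔJ.

forbidden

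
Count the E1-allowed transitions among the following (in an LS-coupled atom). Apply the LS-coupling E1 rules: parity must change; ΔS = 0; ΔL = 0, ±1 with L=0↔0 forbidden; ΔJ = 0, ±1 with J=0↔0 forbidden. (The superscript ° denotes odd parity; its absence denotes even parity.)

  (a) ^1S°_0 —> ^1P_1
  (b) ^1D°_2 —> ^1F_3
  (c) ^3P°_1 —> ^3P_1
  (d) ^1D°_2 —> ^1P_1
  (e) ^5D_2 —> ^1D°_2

(a) allowed
(b) allowed
(c) allowed
(d) allowed
(e) forbidden (ΔS fails)
Total allowed: 4 of 5.

4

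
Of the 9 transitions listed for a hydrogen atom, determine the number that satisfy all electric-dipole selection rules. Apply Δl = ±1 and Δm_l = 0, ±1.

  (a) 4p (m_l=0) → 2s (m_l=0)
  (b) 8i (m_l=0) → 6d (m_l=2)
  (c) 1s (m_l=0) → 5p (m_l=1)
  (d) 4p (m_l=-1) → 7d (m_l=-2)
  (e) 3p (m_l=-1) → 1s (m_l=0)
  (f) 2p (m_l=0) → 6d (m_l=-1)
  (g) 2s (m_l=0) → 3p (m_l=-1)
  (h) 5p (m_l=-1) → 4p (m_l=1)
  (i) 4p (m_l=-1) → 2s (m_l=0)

(a) allowed
(b) forbidden — Δl = -4 (E1 requires Δl = ±1); Δm_l = +2 (E1 requires Δm_l = 0, ±1)
(c) allowed
(d) allowed
(e) allowed
(f) allowed
(g) allowed
(h) forbidden — Δl = +0 (E1 requires Δl = ±1); Δm_l = +2 (E1 requires Δm_l = 0, ±1)
(i) allowed
Total allowed: 7 of 9.

7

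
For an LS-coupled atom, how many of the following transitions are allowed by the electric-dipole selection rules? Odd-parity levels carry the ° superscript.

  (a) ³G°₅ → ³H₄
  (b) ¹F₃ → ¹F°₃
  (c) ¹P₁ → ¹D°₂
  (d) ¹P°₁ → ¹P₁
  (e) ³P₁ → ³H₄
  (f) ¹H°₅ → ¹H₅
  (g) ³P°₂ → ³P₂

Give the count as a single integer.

(a) allowed
(b) allowed
(c) allowed
(d) allowed
(e) forbidden (parity, ΔL, ΔJ fail)
(f) allowed
(g) allowed
Total allowed: 6 of 7.

6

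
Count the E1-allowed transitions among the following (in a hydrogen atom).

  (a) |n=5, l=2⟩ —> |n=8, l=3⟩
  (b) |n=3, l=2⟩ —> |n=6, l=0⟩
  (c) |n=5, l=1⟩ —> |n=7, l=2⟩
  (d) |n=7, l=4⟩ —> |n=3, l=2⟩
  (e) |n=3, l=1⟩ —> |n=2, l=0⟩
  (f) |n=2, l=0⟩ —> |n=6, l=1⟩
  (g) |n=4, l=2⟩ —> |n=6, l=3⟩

(a) allowed
(b) forbidden — Δl = -2 (E1 requires Δl = ±1)
(c) allowed
(d) forbidden — Δl = -2 (E1 requires Δl = ±1)
(e) allowed
(f) allowed
(g) allowed
Total allowed: 5 of 7.

5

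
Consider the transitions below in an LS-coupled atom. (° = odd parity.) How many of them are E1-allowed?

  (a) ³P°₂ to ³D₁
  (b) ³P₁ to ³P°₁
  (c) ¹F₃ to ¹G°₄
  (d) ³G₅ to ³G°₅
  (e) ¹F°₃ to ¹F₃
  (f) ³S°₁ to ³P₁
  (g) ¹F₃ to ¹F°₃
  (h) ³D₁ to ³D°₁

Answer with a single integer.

(a) allowed
(b) allowed
(c) allowed
(d) allowed
(e) allowed
(f) allowed
(g) allowed
(h) allowed
Total allowed: 8 of 8.

8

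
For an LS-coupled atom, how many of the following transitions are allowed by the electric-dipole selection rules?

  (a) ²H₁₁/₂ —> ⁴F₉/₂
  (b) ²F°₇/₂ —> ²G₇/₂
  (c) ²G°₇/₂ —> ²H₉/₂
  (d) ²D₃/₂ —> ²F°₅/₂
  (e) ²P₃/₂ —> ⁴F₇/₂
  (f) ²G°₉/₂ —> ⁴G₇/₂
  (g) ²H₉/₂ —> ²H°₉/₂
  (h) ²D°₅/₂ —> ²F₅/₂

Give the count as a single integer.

5

(a) forbidden (parity, ΔS, ΔL fail)
(b) allowed
(c) allowed
(d) allowed
(e) forbidden (parity, ΔS, ΔL, ΔJ fail)
(f) forbidden (ΔS fails)
(g) allowed
(h) allowed
Total allowed: 5 of 8.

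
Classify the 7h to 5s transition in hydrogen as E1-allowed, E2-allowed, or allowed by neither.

neither

Δl = 0 − 5 = -5; l_i + l_f = 5.
E1 (Δl = ±1): not satisfied.
E2 (Δl = 0,±2, l_i+l_f ≥ 2): not satisfied.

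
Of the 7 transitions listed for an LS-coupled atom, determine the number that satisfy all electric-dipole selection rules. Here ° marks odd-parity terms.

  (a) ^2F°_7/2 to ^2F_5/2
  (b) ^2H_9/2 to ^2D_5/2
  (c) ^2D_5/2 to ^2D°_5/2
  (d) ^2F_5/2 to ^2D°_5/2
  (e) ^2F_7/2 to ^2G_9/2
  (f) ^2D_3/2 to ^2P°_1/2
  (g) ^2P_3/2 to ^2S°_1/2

(a) allowed
(b) forbidden (parity, ΔL, ΔJ fail)
(c) allowed
(d) allowed
(e) forbidden (parity fails)
(f) allowed
(g) allowed
Total allowed: 5 of 7.

5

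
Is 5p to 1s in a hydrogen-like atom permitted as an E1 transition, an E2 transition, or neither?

Δl = 0 − 1 = -1; l_i + l_f = 1.
E1 (Δl = ±1): satisfied.
E2 (Δl = 0,±2, l_i+l_f ≥ 2): not satisfied.

E1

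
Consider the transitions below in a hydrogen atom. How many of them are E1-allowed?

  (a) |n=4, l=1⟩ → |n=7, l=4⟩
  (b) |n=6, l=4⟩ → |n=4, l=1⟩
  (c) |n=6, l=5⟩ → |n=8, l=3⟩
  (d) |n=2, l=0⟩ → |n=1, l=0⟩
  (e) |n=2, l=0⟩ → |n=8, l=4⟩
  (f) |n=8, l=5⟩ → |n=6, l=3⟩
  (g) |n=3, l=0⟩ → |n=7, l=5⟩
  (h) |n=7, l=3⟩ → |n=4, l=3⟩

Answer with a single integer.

0

(a) forbidden — Δl = +3 (E1 requires Δl = ±1)
(b) forbidden — Δl = -3 (E1 requires Δl = ±1)
(c) forbidden — Δl = -2 (E1 requires Δl = ±1)
(d) forbidden — Δl = +0 (E1 requires Δl = ±1)
(e) forbidden — Δl = +4 (E1 requires Δl = ±1)
(f) forbidden — Δl = -2 (E1 requires Δl = ±1)
(g) forbidden — Δl = +5 (E1 requires Δl = ±1)
(h) forbidden — Δl = +0 (E1 requires Δl = ±1)
Total allowed: 0 of 8.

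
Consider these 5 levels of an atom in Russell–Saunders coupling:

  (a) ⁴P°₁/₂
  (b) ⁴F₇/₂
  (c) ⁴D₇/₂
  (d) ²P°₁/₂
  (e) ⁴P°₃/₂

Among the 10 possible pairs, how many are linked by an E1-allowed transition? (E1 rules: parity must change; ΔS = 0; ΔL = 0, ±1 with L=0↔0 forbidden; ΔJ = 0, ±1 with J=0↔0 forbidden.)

(a)–(b): forbidden (ΔL, ΔJ).
(a)–(c): forbidden (ΔJ).
(a)–(d): forbidden (parity, ΔS).
(a)–(e): forbidden (parity).
(b)–(c): forbidden (parity).
(b)–(d): forbidden (ΔS, ΔL, ΔJ).
(b)–(e): forbidden (ΔL, ΔJ).
(c)–(d): forbidden (ΔS, ΔJ).
(c)–(e): forbidden (ΔJ).
(d)–(e): forbidden (parity, ΔS).
Allowed pairs: 0 of 10.

0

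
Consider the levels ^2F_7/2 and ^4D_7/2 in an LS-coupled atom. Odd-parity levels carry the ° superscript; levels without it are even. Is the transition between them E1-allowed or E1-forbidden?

forbidden

Reading off the term symbols: S 1/2→3/2, L 3→2, J 7/2→7/2, parity even→even.
Parity must change: even → even — fails.
ΔS = 0: S: 1/2 → 3/2 — fails.
ΔL = 0, ±1 (not L=0↔0): L: 3 → 2, ΔL = -1 — passes.
ΔJ = 0, ±1 (not J=0↔0): J: 7/2 → 7/2, ΔJ = +0 — passes.
Rule(s) violated: parity, ΔS.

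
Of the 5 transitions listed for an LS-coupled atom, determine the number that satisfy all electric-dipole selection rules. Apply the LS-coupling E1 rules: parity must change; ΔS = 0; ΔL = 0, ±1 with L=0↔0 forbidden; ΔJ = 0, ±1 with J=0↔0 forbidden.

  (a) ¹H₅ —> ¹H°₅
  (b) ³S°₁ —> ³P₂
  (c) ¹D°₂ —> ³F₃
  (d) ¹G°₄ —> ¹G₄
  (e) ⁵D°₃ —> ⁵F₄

(a) allowed
(b) allowed
(c) forbidden (ΔS fails)
(d) allowed
(e) allowed
Total allowed: 4 of 5.

4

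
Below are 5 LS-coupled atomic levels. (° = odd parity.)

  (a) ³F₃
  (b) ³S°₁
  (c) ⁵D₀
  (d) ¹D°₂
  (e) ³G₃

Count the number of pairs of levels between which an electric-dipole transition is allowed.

0

(a)–(b): forbidden (ΔL, ΔJ).
(a)–(c): forbidden (parity, ΔS, ΔJ).
(a)–(d): forbidden (ΔS).
(a)–(e): forbidden (parity).
(b)–(c): forbidden (ΔS, ΔL).
(b)–(d): forbidden (parity, ΔS, ΔL).
(b)–(e): forbidden (ΔL, ΔJ).
(c)–(d): forbidden (ΔS, ΔJ).
(c)–(e): forbidden (parity, ΔS, ΔL, ΔJ).
(d)–(e): forbidden (ΔS, ΔL).
Allowed pairs: 0 of 10.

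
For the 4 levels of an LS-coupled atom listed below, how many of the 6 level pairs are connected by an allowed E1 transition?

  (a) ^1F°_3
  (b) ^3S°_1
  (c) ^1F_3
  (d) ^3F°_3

1

(a)–(b): forbidden (parity, ΔS, ΔL, ΔJ).
(a)–(c): allowed.
(a)–(d): forbidden (parity, ΔS).
(b)–(c): forbidden (ΔS, ΔL, ΔJ).
(b)–(d): forbidden (parity, ΔL, ΔJ).
(c)–(d): forbidden (ΔS).
Allowed pairs: 1 of 6.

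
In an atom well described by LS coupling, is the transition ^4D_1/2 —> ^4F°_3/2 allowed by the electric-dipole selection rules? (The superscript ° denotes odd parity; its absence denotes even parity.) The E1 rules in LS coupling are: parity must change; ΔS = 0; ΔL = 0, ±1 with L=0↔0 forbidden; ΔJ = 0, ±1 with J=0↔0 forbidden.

allowed

Initial level: S=3/2, L=2, J=1/2, parity even. Final level: S=3/2, L=3, J=3/2, parity odd.
Parity must change: even → odd — passes.
ΔS = 0: S: 3/2 → 3/2 — passes.
ΔL = 0, ±1 (not L=0↔0): L: 2 → 3, ΔL = +1 — passes.
ΔJ = 0, ±1 (not J=0↔0): J: 1/2 → 3/2, ΔJ = +1 — passes.
All four E1 rules are satisfied.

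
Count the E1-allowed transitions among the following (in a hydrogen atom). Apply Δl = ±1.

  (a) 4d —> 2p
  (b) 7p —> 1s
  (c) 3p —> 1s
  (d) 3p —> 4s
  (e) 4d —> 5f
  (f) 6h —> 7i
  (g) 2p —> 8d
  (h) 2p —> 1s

(a) allowed
(b) allowed
(c) allowed
(d) allowed
(e) allowed
(f) allowed
(g) allowed
(h) allowed
Total allowed: 8 of 8.

8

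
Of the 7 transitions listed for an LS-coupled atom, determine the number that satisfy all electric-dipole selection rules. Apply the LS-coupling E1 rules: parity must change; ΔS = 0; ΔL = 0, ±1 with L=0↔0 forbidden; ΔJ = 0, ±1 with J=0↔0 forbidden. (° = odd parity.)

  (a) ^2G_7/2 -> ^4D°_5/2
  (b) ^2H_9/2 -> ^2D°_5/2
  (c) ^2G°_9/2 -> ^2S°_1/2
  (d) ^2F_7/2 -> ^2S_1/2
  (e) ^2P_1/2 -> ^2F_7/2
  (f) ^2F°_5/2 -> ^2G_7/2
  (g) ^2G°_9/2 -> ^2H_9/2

(a) forbidden (ΔS, ΔL fail)
(b) forbidden (ΔL, ΔJ fail)
(c) forbidden (parity, ΔL, ΔJ fail)
(d) forbidden (parity, ΔL, ΔJ fail)
(e) forbidden (parity, ΔL, ΔJ fail)
(f) allowed
(g) allowed
Total allowed: 2 of 7.

2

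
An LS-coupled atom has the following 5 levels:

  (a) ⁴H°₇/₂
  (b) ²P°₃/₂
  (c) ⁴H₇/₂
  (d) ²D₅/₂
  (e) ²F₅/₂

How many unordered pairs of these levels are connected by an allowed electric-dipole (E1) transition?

2

(a)–(b): forbidden (parity, ΔS, ΔL, ΔJ).
(a)–(c): allowed.
(a)–(d): forbidden (ΔS, ΔL).
(a)–(e): forbidden (ΔS, ΔL).
(b)–(c): forbidden (ΔS, ΔL, ΔJ).
(b)–(d): allowed.
(b)–(e): forbidden (ΔL).
(c)–(d): forbidden (parity, ΔS, ΔL).
(c)–(e): forbidden (parity, ΔS, ΔL).
(d)–(e): forbidden (parity).
Allowed pairs: 2 of 10.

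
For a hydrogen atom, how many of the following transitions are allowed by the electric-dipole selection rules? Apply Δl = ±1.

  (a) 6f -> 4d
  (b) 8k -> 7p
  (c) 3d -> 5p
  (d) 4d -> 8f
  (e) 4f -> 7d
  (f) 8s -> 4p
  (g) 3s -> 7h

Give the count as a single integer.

(a) allowed
(b) forbidden — Δl = -6 (E1 requires Δl = ±1)
(c) allowed
(d) allowed
(e) allowed
(f) allowed
(g) forbidden — Δl = +5 (E1 requires Δl = ±1)
Total allowed: 5 of 7.

5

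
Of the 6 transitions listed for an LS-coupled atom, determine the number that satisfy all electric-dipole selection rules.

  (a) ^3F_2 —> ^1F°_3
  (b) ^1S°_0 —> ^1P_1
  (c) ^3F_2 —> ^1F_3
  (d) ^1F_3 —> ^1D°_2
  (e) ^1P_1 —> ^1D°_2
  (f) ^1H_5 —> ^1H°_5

(a) forbidden (ΔS fails)
(b) allowed
(c) forbidden (parity, ΔS fail)
(d) allowed
(e) allowed
(f) allowed
Total allowed: 4 of 6.

4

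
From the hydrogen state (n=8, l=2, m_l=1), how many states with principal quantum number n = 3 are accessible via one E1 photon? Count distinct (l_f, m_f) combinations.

2

E1 requires Δl = ±1, so l_f ∈ {1, 3}; with 0 ≤ l_f ≤ n_f−1 = 2, the allowed l_f values are {1}.
For l_f = 1: m_f ∈ {m_i−1, m_i, m_i+1} ∩ [−1, 1] = {0, 1} → 2 states.
Total: 2.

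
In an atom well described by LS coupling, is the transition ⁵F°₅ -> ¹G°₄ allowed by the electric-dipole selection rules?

forbidden

Reading off the term symbols: S 2→0, L 3→4, J 5→4, parity odd→odd.
Parity must change: odd → odd — ✗.
ΔS = 0: S: 2 → 0 — ✗.
ΔL = 0, ±1 (not L=0↔0): L: 3 → 4, ΔL = +1 — ✓.
ΔJ = 0, ±1 (not J=0↔0): J: 5 → 4, ΔJ = -1 — ✓.
Rule(s) violated: parity, ΔS.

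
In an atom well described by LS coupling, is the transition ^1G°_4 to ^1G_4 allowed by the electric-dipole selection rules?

allowed

Initial level: S=0, L=4, J=4, parity odd. Final level: S=0, L=4, J=4, parity even.
ΔJ = 0, ±1 (not J=0↔0): J: 4 → 4, ΔJ = +0 — ok.
Parity must change: odd → even — ok.
ΔS = 0: S: 0 → 0 — ok.
ΔL = 0, ±1 (not L=0↔0): L: 4 → 4, ΔL = +0 — ok.
All four E1 rules are satisfied.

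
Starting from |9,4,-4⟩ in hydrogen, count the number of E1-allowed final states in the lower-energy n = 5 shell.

E1 requires Δl = ±1, so l_f ∈ {3, 5}; with 0 ≤ l_f ≤ n_f−1 = 4, the allowed l_f values are {3}.
For l_f = 3: m_f ∈ {m_i−1, m_i, m_i+1} ∩ [−3, 3] = {-3} → 1 state.
Total: 1.

1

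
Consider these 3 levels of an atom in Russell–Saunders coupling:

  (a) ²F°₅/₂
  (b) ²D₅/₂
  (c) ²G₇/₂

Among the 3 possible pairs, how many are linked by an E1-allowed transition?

2

(a)–(b): allowed.
(a)–(c): allowed.
(b)–(c): forbidden (parity, ΔL).
Allowed pairs: 2 of 3.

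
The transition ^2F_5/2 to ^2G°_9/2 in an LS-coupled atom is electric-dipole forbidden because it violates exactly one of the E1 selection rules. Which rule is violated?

the ΔJ = 0, ±1 rule

Reading off the term symbols: S 1/2→1/2, L 3→4, J 5/2→9/2, parity even→odd.
Parity must change: even → odd — satisfied.
ΔS = 0: S: 1/2 → 1/2 — satisfied.
ΔL = 0, ±1 (not L=0↔0): L: 3 → 4, ΔL = +1 — satisfied.
ΔJ = 0, ±1 (not J=0↔0): J: 5/2 → 9/2, ΔJ = +2 — violated.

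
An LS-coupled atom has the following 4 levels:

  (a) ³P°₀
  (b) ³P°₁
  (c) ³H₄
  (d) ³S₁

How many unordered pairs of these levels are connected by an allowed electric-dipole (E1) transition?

2

(a)–(b): forbidden (parity).
(a)–(c): forbidden (ΔL, ΔJ).
(a)–(d): allowed.
(b)–(c): forbidden (ΔL, ΔJ).
(b)–(d): allowed.
(c)–(d): forbidden (parity, ΔL, ΔJ).
Allowed pairs: 2 of 6.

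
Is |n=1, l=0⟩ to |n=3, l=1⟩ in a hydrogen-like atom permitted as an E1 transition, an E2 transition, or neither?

Δl = 1 − 0 = +1; l_i + l_f = 1.
E1 (Δl = ±1): satisfied.
E2 (Δl = 0,±2, l_i+l_f ≥ 2): not satisfied.

E1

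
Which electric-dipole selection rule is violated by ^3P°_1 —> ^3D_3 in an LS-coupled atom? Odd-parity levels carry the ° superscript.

the ΔJ = 0, ±1 rule

ΔJ = 0, ±1 (not J=0↔0): J: 1 → 3, ΔJ = +2 — ✗.
ΔL = 0, ±1 (not L=0↔0): L: 1 → 2, ΔL = +1 — ✓.
Parity must change: odd → even — ✓.
ΔS = 0: S: 1 → 1 — ✓.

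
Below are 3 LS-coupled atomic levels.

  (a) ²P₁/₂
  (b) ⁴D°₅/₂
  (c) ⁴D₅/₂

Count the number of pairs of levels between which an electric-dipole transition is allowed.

1

(a)–(b): forbidden (ΔS, ΔJ).
(a)–(c): forbidden (parity, ΔS, ΔJ).
(b)–(c): allowed.
Allowed pairs: 1 of 3.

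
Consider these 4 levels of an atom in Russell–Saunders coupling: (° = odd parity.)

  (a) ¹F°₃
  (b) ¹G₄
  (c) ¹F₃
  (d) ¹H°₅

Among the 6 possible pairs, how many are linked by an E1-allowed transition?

3

(a)–(b): allowed.
(a)–(c): allowed.
(a)–(d): forbidden (parity, ΔL, ΔJ).
(b)–(c): forbidden (parity).
(b)–(d): allowed.
(c)–(d): forbidden (ΔL, ΔJ).
Allowed pairs: 3 of 6.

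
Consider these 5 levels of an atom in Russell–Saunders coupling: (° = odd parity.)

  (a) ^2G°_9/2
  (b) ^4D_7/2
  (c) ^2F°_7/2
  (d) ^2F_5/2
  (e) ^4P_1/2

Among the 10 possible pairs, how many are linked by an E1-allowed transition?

1

(a)–(b): forbidden (ΔS, ΔL).
(a)–(c): forbidden (parity).
(a)–(d): forbidden (ΔJ).
(a)–(e): forbidden (ΔS, ΔL, ΔJ).
(b)–(c): forbidden (ΔS).
(b)–(d): forbidden (parity, ΔS).
(b)–(e): forbidden (parity, ΔJ).
(c)–(d): allowed.
(c)–(e): forbidden (ΔS, ΔL, ΔJ).
(d)–(e): forbidden (parity, ΔS, ΔL, ΔJ).
Allowed pairs: 1 of 10.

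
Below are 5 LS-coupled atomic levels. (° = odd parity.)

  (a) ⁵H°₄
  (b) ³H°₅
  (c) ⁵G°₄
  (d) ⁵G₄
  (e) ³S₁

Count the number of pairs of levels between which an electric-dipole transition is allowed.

2

(a)–(b): forbidden (parity, ΔS).
(a)–(c): forbidden (parity).
(a)–(d): allowed.
(a)–(e): forbidden (ΔS, ΔL, ΔJ).
(b)–(c): forbidden (parity, ΔS).
(b)–(d): forbidden (ΔS).
(b)–(e): forbidden (ΔL, ΔJ).
(c)–(d): allowed.
(c)–(e): forbidden (ΔS, ΔL, ΔJ).
(d)–(e): forbidden (parity, ΔS, ΔL, ΔJ).
Allowed pairs: 2 of 10.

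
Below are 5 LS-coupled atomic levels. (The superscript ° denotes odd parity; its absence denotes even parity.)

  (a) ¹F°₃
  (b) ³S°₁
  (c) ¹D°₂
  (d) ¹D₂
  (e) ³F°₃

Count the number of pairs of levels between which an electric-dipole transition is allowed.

(a)–(b): forbidden (parity, ΔS, ΔL, ΔJ).
(a)–(c): forbidden (parity).
(a)–(d): allowed.
(a)–(e): forbidden (parity, ΔS).
(b)–(c): forbidden (parity, ΔS, ΔL).
(b)–(d): forbidden (ΔS, ΔL).
(b)–(e): forbidden (parity, ΔL, ΔJ).
(c)–(d): allowed.
(c)–(e): forbidden (parity, ΔS).
(d)–(e): forbidden (ΔS).
Allowed pairs: 2 of 10.

2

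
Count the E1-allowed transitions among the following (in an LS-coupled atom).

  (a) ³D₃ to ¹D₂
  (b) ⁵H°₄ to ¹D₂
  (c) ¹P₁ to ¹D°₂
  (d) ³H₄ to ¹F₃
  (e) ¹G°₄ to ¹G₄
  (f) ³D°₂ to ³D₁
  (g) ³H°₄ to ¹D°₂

(a) forbidden (parity, ΔS fail)
(b) forbidden (ΔS, ΔL, ΔJ fail)
(c) allowed
(d) forbidden (parity, ΔS, ΔL fail)
(e) allowed
(f) allowed
(g) forbidden (parity, ΔS, ΔL, ΔJ fail)
Total allowed: 3 of 7.

3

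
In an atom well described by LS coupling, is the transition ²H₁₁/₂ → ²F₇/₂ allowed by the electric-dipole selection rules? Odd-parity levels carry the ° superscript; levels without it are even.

Parity must change: even → even — fails.
ΔL = 0, ±1 (not L=0↔0): L: 5 → 3, ΔL = -2 — fails.
ΔS = 0: S: 1/2 → 1/2 — passes.
ΔJ = 0, ±1 (not J=0↔0): J: 11/2 → 7/2, ΔJ = -2 — fails.
Rule(s) violated: parity, ΔL, ΔJ.

forbidden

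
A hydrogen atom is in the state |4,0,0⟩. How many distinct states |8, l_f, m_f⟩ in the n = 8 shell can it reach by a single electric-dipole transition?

E1 requires Δl = ±1, so l_f ∈ {-1, 1}; with 0 ≤ l_f ≤ n_f−1 = 7, the allowed l_f values are {1}.
For l_f = 1: m_f ∈ {m_i−1, m_i, m_i+1} ∩ [−1, 1] = {-1, 0, 1} → 3 states.
Total: 3.

3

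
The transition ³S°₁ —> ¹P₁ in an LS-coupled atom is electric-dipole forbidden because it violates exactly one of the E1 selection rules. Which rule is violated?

ΔJ = 0, ±1 (not J=0↔0): J: 1 → 1, ΔJ = +0 — ✓.
Parity must change: odd → even — ✓.
ΔL = 0, ±1 (not L=0↔0): L: 0 → 1, ΔL = +1 — ✓.
ΔS = 0: S: 1 → 0 — ✗.

the ΔS = 0 rule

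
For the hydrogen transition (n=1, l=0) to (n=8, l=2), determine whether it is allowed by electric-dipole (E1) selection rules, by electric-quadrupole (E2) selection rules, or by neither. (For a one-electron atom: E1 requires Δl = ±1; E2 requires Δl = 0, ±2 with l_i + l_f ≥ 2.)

E2

Δl = 2 − 0 = +2; l_i + l_f = 2.
E1 (Δl = ±1): not satisfied.
E2 (Δl = 0,±2, l_i+l_f ≥ 2): satisfied.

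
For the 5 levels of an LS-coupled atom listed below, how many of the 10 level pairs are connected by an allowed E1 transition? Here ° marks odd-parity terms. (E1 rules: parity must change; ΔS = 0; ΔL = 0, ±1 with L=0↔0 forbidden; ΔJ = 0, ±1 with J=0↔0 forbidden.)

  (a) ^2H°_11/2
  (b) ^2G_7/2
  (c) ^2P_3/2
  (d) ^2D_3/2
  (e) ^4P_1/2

(a)–(b): forbidden (ΔJ).
(a)–(c): forbidden (ΔL, ΔJ).
(a)–(d): forbidden (ΔL, ΔJ).
(a)–(e): forbidden (ΔS, ΔL, ΔJ).
(b)–(c): forbidden (parity, ΔL, ΔJ).
(b)–(d): forbidden (parity, ΔL, ΔJ).
(b)–(e): forbidden (parity, ΔS, ΔL, ΔJ).
(c)–(d): forbidden (parity).
(c)–(e): forbidden (parity, ΔS).
(d)–(e): forbidden (parity, ΔS).
Allowed pairs: 0 of 10.

0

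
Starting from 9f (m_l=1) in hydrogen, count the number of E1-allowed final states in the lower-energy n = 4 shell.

E1 requires Δl = ±1, so l_f ∈ {2, 4}; with 0 ≤ l_f ≤ n_f−1 = 3, the allowed l_f values are {2}.
For l_f = 2: m_f ∈ {m_i−1, m_i, m_i+1} ∩ [−2, 2] = {0, 1, 2} → 3 states.
Total: 3.

3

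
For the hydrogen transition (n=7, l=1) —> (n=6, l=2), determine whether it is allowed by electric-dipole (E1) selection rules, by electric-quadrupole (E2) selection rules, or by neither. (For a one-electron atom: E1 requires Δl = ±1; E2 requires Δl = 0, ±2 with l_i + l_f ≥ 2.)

E1

Δl = 2 − 1 = +1; l_i + l_f = 3.
E1 (Δl = ±1): satisfied.
E2 (Δl = 0,±2, l_i+l_f ≥ 2): not satisfied.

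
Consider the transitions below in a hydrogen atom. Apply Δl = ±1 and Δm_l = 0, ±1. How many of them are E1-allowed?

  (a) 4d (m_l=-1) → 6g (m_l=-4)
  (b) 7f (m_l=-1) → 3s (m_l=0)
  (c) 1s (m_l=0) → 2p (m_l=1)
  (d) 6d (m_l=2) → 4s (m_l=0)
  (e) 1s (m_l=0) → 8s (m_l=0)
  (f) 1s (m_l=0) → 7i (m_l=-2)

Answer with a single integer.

1

(a) forbidden — Δl = +2 (E1 requires Δl = ±1); Δm_l = -3 (E1 requires Δm_l = 0, ±1)
(b) forbidden — Δl = -3 (E1 requires Δl = ±1)
(c) allowed
(d) forbidden — Δl = -2 (E1 requires Δl = ±1); Δm_l = -2 (E1 requires Δm_l = 0, ±1)
(e) forbidden — Δl = +0 (E1 requires Δl = ±1)
(f) forbidden — Δl = +6 (E1 requires Δl = ±1); Δm_l = -2 (E1 requires Δm_l = 0, ±1)
Total allowed: 1 of 6.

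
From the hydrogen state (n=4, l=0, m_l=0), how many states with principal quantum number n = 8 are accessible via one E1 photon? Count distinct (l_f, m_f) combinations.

E1 requires Δl = ±1, so l_f ∈ {-1, 1}; with 0 ≤ l_f ≤ n_f−1 = 7, the allowed l_f values are {1}.
For l_f = 1: m_f ∈ {m_i−1, m_i, m_i+1} ∩ [−1, 1] = {-1, 0, 1} → 3 states.
Total: 3.

3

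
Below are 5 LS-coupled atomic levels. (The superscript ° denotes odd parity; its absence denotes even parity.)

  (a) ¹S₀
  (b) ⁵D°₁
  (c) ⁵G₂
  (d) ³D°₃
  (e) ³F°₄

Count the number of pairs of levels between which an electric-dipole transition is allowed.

(a)–(b): forbidden (ΔS, ΔL).
(a)–(c): forbidden (parity, ΔS, ΔL, ΔJ).
(a)–(d): forbidden (ΔS, ΔL, ΔJ).
(a)–(e): forbidden (ΔS, ΔL, ΔJ).
(b)–(c): forbidden (ΔL).
(b)–(d): forbidden (parity, ΔS, ΔJ).
(b)–(e): forbidden (parity, ΔS, ΔJ).
(c)–(d): forbidden (ΔS, ΔL).
(c)–(e): forbidden (ΔS, ΔJ).
(d)–(e): forbidden (parity).
Allowed pairs: 0 of 10.

0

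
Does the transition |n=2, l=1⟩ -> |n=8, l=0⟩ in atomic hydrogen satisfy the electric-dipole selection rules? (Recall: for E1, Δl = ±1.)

allowed

Δl = 0 − 1 = -1; the E1 rule Δl = ±1 is ok.
All E1 selection rules are satisfied.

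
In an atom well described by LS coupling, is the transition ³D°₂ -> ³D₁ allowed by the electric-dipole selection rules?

allowed

Reading off the term symbols: S 1→1, L 2→2, J 2→1, parity odd→even.
ΔL = 0, ±1 (not L=0↔0): L: 2 → 2, ΔL = +0 — passes.
ΔS = 0: S: 1 → 1 — passes.
ΔJ = 0, ±1 (not J=0↔0): J: 2 → 1, ΔJ = -1 — passes.
Parity must change: odd → even — passes.
All four E1 rules are satisfied.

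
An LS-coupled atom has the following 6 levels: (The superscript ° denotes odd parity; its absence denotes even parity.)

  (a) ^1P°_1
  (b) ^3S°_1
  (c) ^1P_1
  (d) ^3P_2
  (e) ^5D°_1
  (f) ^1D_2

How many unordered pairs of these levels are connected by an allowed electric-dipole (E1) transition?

3

(a)–(b): forbidden (parity, ΔS).
(a)–(c): allowed.
(a)–(d): forbidden (ΔS).
(a)–(e): forbidden (parity, ΔS).
(a)–(f): allowed.
(b)–(c): forbidden (ΔS).
(b)–(d): allowed.
(b)–(e): forbidden (parity, ΔS, ΔL).
(b)–(f): forbidden (ΔS, ΔL).
(c)–(d): forbidden (parity, ΔS).
(c)–(e): forbidden (ΔS).
(c)–(f): forbidden (parity).
(d)–(e): forbidden (ΔS).
(d)–(f): forbidden (parity, ΔS).
(e)–(f): forbidden (ΔS).
Allowed pairs: 3 of 15.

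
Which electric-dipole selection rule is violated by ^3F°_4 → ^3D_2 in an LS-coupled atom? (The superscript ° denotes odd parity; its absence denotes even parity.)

the ΔJ = 0, ±1 rule

Parity must change: odd → even — passes.
ΔS = 0: S: 1 → 1 — passes.
ΔL = 0, ±1 (not L=0↔0): L: 3 → 2, ΔL = -1 — passes.
ΔJ = 0, ±1 (not J=0↔0): J: 4 → 2, ΔJ = -2 — fails.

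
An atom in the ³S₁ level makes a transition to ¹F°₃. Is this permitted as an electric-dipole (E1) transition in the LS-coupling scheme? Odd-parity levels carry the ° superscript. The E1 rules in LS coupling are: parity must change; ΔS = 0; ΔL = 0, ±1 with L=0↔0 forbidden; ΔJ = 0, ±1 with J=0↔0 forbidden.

forbidden

Initial level: S=1, L=0, J=1, parity even. Final level: S=0, L=3, J=3, parity odd.
Parity must change: even → odd — ✓.
ΔS = 0: S: 1 → 0 — ✗.
ΔL = 0, ±1 (not L=0↔0): L: 0 → 3, ΔL = +3 — ✗.
ΔJ = 0, ±1 (not J=0↔0): J: 1 → 3, ΔJ = +2 — ✗.
Rule(s) violated: ΔS, ΔL, ΔJ.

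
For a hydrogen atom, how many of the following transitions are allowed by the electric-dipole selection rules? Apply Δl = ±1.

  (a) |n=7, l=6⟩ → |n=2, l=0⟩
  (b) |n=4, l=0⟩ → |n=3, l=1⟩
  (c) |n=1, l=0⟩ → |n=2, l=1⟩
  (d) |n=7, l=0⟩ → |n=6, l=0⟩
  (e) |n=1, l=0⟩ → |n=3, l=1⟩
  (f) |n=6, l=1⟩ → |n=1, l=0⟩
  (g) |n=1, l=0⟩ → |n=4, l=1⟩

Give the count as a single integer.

(a) forbidden — Δl = -6 (E1 requires Δl = ±1)
(b) allowed
(c) allowed
(d) forbidden — Δl = +0 (E1 requires Δl = ±1)
(e) allowed
(f) allowed
(g) allowed
Total allowed: 5 of 7.

5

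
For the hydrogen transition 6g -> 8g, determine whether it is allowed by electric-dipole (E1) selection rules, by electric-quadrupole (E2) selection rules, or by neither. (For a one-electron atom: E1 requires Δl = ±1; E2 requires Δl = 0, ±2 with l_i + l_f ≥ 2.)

E2

Δl = 4 − 4 = +0; l_i + l_f = 8.
E1 (Δl = ±1): not satisfied.
E2 (Δl = 0,±2, l_i+l_f ≥ 2): satisfied.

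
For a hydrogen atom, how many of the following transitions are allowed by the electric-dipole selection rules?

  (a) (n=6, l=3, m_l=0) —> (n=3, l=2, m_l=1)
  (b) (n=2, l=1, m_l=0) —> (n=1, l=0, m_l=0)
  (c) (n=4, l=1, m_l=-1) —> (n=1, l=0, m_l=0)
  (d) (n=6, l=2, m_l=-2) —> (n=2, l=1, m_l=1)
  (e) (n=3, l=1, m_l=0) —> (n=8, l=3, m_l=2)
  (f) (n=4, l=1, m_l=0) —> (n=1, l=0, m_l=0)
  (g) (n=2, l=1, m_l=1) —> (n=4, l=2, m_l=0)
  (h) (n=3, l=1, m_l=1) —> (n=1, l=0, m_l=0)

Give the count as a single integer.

6

(a) allowed
(b) allowed
(c) allowed
(d) forbidden — Δm_l = +3 (E1 requires Δm_l = 0, ±1)
(e) forbidden — Δl = +2 (E1 requires Δl = ±1); Δm_l = +2 (E1 requires Δm_l = 0, ±1)
(f) allowed
(g) allowed
(h) allowed
Total allowed: 6 of 8.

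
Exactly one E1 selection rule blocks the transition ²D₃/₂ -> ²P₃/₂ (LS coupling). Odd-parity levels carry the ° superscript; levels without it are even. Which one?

Initial level: S=1/2, L=2, J=3/2, parity even. Final level: S=1/2, L=1, J=3/2, parity even.
Parity must change: even → even — fails.
ΔS = 0: S: 1/2 → 1/2 — ok.
ΔL = 0, ±1 (not L=0↔0): L: 2 → 1, ΔL = -1 — ok.
ΔJ = 0, ±1 (not J=0↔0): J: 3/2 → 3/2, ΔJ = +0 — ok.

parity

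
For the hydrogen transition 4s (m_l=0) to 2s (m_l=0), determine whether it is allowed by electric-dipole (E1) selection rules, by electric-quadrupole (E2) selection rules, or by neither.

Δl = 0 − 0 = +0; l_i + l_f = 0.
Δm_l = +0.
E1 (Δl = ±1, |Δm_l| ≤ 1): not satisfied.
E2 (Δl = 0,±2, l_i+l_f ≥ 2, |Δm_l| ≤ 2): not satisfied.

neither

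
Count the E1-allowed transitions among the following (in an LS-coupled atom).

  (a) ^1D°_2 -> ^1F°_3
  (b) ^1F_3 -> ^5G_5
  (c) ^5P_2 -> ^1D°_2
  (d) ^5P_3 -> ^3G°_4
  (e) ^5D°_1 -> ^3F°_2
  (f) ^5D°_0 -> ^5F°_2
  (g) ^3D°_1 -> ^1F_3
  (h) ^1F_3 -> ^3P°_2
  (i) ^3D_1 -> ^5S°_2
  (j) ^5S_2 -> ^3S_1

0

(a) forbidden (parity fails)
(b) forbidden (parity, ΔS, ΔJ fail)
(c) forbidden (ΔS fails)
(d) forbidden (ΔS, ΔL fail)
(e) forbidden (parity, ΔS fail)
(f) forbidden (parity, ΔJ fail)
(g) forbidden (ΔS, ΔJ fail)
(h) forbidden (ΔS, ΔL fail)
(i) forbidden (ΔS, ΔL fail)
(j) forbidden (parity, ΔS, ΔL fail)
Total allowed: 0 of 10.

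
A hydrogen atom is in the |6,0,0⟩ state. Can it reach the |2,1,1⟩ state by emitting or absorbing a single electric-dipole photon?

l: 0 → 1 (Δl = +1). Δl = ±1 ✓.
m_l: 0 → 1 (Δm_l = +1). |Δm_l| ≤ 1 ✓.
All E1 selection rules are satisfied.

allowed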